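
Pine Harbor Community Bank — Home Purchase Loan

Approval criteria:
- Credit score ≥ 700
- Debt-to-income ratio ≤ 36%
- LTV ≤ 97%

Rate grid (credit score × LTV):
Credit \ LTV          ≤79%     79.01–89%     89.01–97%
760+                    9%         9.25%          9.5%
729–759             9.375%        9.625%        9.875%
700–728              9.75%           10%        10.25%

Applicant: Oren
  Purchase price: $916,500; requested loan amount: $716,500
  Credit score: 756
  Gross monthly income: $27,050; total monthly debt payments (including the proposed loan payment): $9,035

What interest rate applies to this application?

9.375%

Credit score 756 ≥ 700; DTI = 9,035/27,050 = 33.4% ≤ 36%
LTV: 716,500 ÷ 916,500 = 78.2%, within 97% cap
Score 756 is in the 729–759 band; LTV 78.2% is in the ≤79% band → 9.375%.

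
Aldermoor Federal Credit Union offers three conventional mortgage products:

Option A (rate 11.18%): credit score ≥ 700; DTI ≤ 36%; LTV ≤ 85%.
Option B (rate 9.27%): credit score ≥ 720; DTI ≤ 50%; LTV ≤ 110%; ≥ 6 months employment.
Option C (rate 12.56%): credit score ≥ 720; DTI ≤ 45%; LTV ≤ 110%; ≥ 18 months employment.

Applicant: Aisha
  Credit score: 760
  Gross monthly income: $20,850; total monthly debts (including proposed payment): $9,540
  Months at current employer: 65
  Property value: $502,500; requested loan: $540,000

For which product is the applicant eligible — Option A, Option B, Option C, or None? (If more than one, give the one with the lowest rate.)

DTI = 9,540/20,850 = 45.8%.
LTV = 540,000/502,500 = 107.5%.
Option A: score 760 ≥ 700; DTI 45.8% > 36%; LTV 107.5% > 85% → does not qualify.
Option B: score 760 ≥ 720; DTI 45.8% ≤ 50%; LTV 107.5% ≤ 110%; employment 65 ≥ 6 mo → qualifies.
Option C: score 760 ≥ 720; DTI 45.8% > 45%; LTV 107.5% ≤ 110%; employment 65 ≥ 18 mo → does not qualify.

Option B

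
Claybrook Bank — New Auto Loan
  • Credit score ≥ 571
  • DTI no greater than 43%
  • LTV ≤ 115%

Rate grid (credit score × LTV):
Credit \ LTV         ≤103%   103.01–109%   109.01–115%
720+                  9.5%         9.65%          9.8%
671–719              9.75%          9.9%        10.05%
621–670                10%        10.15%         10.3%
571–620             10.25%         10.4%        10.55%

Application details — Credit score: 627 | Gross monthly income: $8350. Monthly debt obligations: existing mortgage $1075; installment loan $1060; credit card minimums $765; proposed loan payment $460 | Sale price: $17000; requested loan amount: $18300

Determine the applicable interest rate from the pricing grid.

Credit score 627 ≥ 571; Total monthly debts = (1,075 + 1,060 + 765 + 460) = 3,360. DTI: 3,360 ÷ 8,350 = 40.2%, within the 43% cap
LTV = 18,300/17,000 = 107.6% ≤ 115%
Row: 627 falls in 621–670. Column: 107.6% falls in 103.01–109%. Rate = 10.15%.

10.15%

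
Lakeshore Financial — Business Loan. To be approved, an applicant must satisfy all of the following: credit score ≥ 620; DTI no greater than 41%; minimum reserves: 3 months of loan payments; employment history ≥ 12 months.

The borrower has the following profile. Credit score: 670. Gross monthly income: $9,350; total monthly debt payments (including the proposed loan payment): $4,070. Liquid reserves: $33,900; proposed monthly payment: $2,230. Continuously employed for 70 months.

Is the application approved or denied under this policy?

Credit score 670 ≥ 620 (meets)
DTI = 4,070/9,350 = 43.5% > 41%
Reserves: 33,900 ÷ 2,230 = 15.2 months (meets 3-month minimum)
Employment 70 ≥ 12 months
Fails on DTI.

Denied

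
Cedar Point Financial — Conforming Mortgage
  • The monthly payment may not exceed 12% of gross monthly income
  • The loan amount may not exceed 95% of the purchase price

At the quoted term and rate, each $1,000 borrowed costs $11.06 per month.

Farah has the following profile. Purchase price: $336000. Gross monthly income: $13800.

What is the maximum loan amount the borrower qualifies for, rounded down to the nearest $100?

$149,700

Payment cap: 12% × $13,800 = $1,656/month.
At $11.06 per $1,000, that supports 1,656/11.06 × 1,000 ≈ $149,728 → $149,700.
LTV cap: 95% × $336,000 = $319,200 → $319,200.
Binding constraint: payment-to-income.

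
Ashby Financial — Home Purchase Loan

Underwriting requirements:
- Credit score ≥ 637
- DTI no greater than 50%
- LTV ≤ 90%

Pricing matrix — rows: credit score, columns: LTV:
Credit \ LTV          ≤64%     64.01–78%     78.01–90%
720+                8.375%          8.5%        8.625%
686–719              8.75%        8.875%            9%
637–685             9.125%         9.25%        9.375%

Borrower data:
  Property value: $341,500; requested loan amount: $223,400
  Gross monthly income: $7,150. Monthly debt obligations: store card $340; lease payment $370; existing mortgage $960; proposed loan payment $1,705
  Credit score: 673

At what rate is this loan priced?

Credit score 673 ≥ 637; Total monthly debts = (340 + 370 + 960 + 1,705) = 3,375. DTI = 3,375/7,150 = 47.2% ≤ 50%
LTV = 223,400/341,500 = 65.4% ≤ 90%
Row: 673 falls in 637–685. Column: 65.4% falls in 64.01–78%. Rate = 9.25%.

9.25%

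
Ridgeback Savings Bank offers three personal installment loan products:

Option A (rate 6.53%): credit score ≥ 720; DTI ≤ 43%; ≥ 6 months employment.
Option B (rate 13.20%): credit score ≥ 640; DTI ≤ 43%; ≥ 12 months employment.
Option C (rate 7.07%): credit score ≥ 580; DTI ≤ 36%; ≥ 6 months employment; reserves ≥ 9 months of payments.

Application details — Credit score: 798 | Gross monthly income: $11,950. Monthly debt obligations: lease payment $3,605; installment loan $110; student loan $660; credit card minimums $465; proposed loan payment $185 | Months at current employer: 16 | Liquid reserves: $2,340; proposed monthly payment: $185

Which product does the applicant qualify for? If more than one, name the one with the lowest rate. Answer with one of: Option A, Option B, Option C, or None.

Total debts = (3,605 + 110 + 660 + 465 + 185) = 5,025; DTI = 5,025/11,950 = 42.1%.
Reserves = 2,340/185 = 12.6 months.
Option A: score 798 ≥ 720; DTI 42.1% ≤ 43%; employment 16 ≥ 6 mo → qualifies.
Option B: score 798 ≥ 640; DTI 42.1% ≤ 43%; employment 16 ≥ 12 mo → qualifies.
Option C: score 798 ≥ 580; DTI 42.1% > 36%; employment 16 ≥ 6 mo; reserves 12.6 ≥ 9 mo → does not qualify.
Qualifying: Option A, Option B. Lowest rate is 6.53% → Option A.

Option A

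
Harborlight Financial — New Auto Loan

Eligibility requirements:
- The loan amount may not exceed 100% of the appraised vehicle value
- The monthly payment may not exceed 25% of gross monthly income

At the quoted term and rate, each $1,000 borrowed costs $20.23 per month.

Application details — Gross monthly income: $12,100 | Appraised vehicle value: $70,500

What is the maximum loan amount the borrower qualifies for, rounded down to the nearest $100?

Payment cap: 25% × $12,100 = $3,025/month.
At $20.23 per $1,000, that supports 3,025/20.23 × 1,000 ≈ $149,530 → $149,500.
LTV cap: 100% × $70,500 = $70,500 → $70,500.
Binding constraint: loan-to-value.

$70,500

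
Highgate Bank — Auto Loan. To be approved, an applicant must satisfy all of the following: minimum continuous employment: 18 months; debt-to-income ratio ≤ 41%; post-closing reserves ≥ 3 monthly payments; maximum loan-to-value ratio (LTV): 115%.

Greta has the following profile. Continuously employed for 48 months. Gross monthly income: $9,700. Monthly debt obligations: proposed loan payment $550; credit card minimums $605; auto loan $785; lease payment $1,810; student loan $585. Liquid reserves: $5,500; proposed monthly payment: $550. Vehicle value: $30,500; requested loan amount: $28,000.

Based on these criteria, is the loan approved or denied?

Denied

Employment 48 ≥ 18 months
Total monthly debts = (550 + 605 + 785 + 1,810 + 585) = 4,335. Debt-to-income = 4,335/9,700 = 44.7% — over 41% limit
Reserves = 5,500/550 = 10.0 months ≥ 3
LTV: 28,000 ÷ 30,500 = 91.8%, within 115% cap
Fails on DTI.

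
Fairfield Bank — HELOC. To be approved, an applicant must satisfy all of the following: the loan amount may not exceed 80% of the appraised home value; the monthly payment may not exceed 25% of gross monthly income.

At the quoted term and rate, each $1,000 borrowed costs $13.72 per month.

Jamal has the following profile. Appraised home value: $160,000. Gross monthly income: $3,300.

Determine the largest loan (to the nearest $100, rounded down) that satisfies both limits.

$60,100

Payment cap: 25% × $3,300 = $825/month.
At $13.72 per $1,000, that supports 825/13.72 × 1,000 ≈ $60,131 → $60,100.
LTV cap: 80% × $160,000 = $128,000 → $128,000.
Binding constraint: payment-to-income.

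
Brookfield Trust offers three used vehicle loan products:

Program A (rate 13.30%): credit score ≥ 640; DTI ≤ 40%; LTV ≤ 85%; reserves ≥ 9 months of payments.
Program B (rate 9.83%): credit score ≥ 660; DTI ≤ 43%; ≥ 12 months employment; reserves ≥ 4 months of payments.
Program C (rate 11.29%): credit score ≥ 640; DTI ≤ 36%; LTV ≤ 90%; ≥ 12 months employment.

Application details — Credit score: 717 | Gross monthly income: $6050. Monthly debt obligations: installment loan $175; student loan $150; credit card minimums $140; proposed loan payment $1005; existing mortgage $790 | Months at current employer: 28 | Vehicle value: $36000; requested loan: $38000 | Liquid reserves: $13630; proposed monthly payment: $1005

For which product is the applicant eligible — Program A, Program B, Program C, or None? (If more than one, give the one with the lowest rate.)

Total debts = (175 + 150 + 140 + 1,005 + 790) = 2,260; DTI = 2,260/6,050 = 37.4%.
LTV = 38,000/36,000 = 105.6%.
Reserves = 13,630/1,005 = 13.6 months.
Program A: score 717 ≥ 640; DTI 37.4% ≤ 40%; LTV 105.6% > 85%; reserves 13.6 ≥ 9 mo → does not qualify.
Program B: score 717 ≥ 660; DTI 37.4% ≤ 43%; employment 28 ≥ 12 mo; reserves 13.6 ≥ 4 mo → qualifies.
Program C: score 717 ≥ 640; DTI 37.4% > 36%; LTV 105.6% > 90%; employment 28 ≥ 12 mo → does not qualify.

Program B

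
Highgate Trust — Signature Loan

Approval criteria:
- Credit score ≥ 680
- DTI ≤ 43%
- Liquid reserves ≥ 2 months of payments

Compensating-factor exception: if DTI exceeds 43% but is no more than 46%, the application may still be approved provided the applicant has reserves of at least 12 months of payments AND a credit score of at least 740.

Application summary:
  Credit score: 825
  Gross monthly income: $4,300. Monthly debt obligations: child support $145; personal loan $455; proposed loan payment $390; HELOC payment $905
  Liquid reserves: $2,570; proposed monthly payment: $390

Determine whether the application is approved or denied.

Credit score 825 ≥ 680 (meets base)
Total debts = (145 + 455 + 390 + 905) = 1,895. DTI = 1,895/4,300 = 44.1% > 43% — standard DTI limit exceeded.
Liquid reserves cover 2,570/390 = 6.6 months — ≥ 2 required
DTI 44.1% is within the 43%–46% exception band; checking compensating factors.
Reserves 6.6 < 12 months; credit score 825 ≥ 740.
Compensating-factor requirement not fully met.

Denied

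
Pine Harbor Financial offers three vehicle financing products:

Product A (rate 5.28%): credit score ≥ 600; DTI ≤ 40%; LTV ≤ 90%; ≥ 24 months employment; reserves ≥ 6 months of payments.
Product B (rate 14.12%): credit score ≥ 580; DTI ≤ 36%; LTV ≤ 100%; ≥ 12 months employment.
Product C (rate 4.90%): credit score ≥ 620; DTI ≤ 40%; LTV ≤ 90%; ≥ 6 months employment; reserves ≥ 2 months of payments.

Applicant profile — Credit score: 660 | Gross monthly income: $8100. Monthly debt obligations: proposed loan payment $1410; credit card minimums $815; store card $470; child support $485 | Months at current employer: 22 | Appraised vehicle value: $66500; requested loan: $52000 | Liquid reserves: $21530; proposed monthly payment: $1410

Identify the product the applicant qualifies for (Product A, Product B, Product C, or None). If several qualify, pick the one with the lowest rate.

Product C

Total debts = (1,410 + 815 + 470 + 485) = 3,180; DTI = 3,180/8,100 = 39.3%.
LTV = 52,000/66,500 = 78.2%.
Reserves = 21,530/1,410 = 15.3 months.
Product A: score 660 ≥ 600; DTI 39.3% ≤ 40%; LTV 78.2% ≤ 90%; employment 22 < 24 mo; reserves 15.3 ≥ 6 mo → does not qualify.
Product B: score 660 ≥ 580; DTI 39.3% > 36%; LTV 78.2% ≤ 100%; employment 22 ≥ 12 mo → does not qualify.
Product C: score 660 ≥ 620; DTI 39.3% ≤ 40%; LTV 78.2% ≤ 90%; employment 22 ≥ 6 mo; reserves 15.3 ≥ 2 mo → qualifies.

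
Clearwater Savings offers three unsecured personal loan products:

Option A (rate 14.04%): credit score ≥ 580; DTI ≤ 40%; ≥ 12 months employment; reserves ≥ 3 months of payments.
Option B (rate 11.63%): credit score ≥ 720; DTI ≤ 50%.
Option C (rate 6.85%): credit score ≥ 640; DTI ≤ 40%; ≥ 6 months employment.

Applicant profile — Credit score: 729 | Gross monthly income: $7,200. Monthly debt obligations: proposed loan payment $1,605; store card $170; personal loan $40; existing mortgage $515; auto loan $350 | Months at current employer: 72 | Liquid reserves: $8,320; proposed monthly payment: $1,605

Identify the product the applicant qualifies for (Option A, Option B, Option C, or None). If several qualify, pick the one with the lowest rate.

Total debts = (1,605 + 170 + 40 + 515 + 350) = 2,680; DTI = 2,680/7,200 = 37.2%.
Reserves = 8,320/1,605 = 5.2 months.
Option A: score 729 ≥ 580; DTI 37.2% ≤ 40%; employment 72 ≥ 12 mo; reserves 5.2 ≥ 3 mo → qualifies.
Option B: score 729 ≥ 720; DTI 37.2% ≤ 50% → qualifies.
Option C: score 729 ≥ 640; DTI 37.2% ≤ 40%; employment 72 ≥ 6 mo → qualifies.
Qualifying: Option A, Option B, Option C. Lowest rate is 6.85% → Option C.

Option C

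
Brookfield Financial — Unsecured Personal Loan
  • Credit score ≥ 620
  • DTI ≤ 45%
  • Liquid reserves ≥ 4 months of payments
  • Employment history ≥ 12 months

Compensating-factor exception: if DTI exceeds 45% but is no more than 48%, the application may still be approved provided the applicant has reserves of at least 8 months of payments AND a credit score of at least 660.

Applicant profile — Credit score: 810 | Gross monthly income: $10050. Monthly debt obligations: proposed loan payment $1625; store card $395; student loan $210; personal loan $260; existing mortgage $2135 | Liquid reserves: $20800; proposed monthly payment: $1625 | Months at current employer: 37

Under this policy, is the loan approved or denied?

Approved

Credit score 810 ≥ 620 (meets base)
Total debts = (1,625 + 395 + 210 + 260 + 2,135) = 4,625. DTI = 4,625/10,050 = 46% > 45% — standard DTI limit exceeded.
Reserves = 20,800/1,625 = 12.8 months ≥ 4
Employment 37 ≥ 12 months
DTI 46% is within the 45%–48% exception band; checking compensating factors.
Reserves 12.8 ≥ 8 months; credit score 810 ≥ 660.
Both compensating conditions met → exception applies.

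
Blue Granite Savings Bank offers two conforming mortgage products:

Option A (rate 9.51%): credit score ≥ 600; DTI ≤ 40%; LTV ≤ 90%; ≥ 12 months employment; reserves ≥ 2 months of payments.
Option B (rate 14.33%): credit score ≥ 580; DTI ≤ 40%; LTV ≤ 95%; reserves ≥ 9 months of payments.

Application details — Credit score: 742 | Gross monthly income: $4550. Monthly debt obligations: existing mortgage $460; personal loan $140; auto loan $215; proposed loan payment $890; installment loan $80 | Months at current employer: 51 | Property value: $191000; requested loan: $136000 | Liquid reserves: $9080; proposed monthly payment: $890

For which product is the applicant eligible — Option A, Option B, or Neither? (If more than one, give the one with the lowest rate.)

Total debts = (460 + 140 + 215 + 890 + 80) = 1,785; DTI = 1,785/4,550 = 39.2%.
LTV = 136,000/191,000 = 71.2%.
Reserves = 9,080/890 = 10.2 months.
Option A: score 742 ≥ 600; DTI 39.2% ≤ 40%; LTV 71.2% ≤ 90%; employment 51 ≥ 12 mo; reserves 10.2 ≥ 2 mo → qualifies.
Option B: score 742 ≥ 580; DTI 39.2% ≤ 40%; LTV 71.2% ≤ 95%; reserves 10.2 ≥ 9 mo → qualifies.
Qualifying: Option A, Option B. Lowest rate is 9.51% → Option A.

Option A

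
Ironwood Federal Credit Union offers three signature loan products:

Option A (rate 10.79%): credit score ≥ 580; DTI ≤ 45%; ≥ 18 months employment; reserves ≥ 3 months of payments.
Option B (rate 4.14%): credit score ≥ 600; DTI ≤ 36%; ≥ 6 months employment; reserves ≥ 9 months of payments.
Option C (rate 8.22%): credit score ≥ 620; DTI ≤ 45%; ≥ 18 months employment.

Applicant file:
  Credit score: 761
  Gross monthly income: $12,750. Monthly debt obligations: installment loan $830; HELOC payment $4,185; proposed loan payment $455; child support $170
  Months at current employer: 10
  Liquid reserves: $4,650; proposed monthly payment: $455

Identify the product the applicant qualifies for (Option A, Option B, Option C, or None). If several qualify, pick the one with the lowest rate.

None

Total debts = (830 + 4,185 + 455 + 170) = 5,640; DTI = 5,640/12,750 = 44.2%.
Reserves = 4,650/455 = 10.2 months.
Option A: score 761 ≥ 580; DTI 44.2% ≤ 45%; employment 10 < 18 mo; reserves 10.2 ≥ 3 mo → does not qualify.
Option B: score 761 ≥ 600; DTI 44.2% > 36%; employment 10 ≥ 6 mo; reserves 10.2 ≥ 9 mo → does not qualify.
Option C: score 761 ≥ 620; DTI 44.2% ≤ 45%; employment 10 < 18 mo → does not qualify.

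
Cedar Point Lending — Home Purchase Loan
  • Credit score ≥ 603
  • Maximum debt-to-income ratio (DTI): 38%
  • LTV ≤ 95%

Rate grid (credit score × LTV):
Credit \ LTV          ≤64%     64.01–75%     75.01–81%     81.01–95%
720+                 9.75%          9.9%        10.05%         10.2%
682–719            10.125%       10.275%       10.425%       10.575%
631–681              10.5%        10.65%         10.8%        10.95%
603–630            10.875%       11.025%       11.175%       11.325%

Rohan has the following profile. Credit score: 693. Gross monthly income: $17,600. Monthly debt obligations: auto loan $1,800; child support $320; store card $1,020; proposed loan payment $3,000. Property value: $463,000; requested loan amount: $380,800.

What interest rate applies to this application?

10.575%

Credit score 693 ≥ 603; Total monthly debts = (1,800 + 320 + 1,020 + 3,000) = 6,140. DTI: 6,140 ÷ 17,600 = 34.9%, within the 38% cap
LTV: 380,800 ÷ 463,000 = 82.2%, within 95% cap
Score 693 is in the 682–719 band; LTV 82.2% is in the 81.01–95% band → 10.575%.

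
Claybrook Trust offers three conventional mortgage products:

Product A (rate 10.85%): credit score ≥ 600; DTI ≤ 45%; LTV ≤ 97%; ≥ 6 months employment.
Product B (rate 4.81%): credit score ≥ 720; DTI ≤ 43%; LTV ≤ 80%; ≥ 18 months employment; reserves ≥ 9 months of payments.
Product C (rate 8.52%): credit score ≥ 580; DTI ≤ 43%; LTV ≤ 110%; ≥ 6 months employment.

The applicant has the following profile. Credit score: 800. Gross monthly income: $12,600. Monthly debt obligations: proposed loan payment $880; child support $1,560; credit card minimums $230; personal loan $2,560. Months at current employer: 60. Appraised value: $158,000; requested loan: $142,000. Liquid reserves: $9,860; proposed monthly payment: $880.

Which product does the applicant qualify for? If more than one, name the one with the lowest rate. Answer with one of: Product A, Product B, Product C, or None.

Product C

Total debts = (880 + 1,560 + 230 + 2,560) = 5,230; DTI = 5,230/12,600 = 41.5%.
LTV = 142,000/158,000 = 89.9%.
Reserves = 9,860/880 = 11.2 months.
Product A: score 800 ≥ 600; DTI 41.5% ≤ 45%; LTV 89.9% ≤ 97%; employment 60 ≥ 6 mo → qualifies.
Product B: score 800 ≥ 720; DTI 41.5% ≤ 43%; LTV 89.9% > 80%; employment 60 ≥ 18 mo; reserves 11.2 ≥ 9 mo → does not qualify.
Product C: score 800 ≥ 580; DTI 41.5% ≤ 43%; LTV 89.9% ≤ 110%; employment 60 ≥ 6 mo → qualifies.
Qualifying: Product A, Product C. Lowest rate is 8.52% → Product C.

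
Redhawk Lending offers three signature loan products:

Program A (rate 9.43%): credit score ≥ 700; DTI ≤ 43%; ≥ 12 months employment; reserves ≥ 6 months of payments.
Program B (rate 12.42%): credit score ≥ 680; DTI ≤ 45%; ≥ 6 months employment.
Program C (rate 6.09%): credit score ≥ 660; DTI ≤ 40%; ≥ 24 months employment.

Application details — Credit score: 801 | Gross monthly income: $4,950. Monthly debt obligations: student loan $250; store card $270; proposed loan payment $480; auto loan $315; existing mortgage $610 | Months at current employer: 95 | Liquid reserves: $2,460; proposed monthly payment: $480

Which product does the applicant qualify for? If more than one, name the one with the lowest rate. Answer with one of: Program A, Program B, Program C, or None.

Total debts = (250 + 270 + 480 + 315 + 610) = 1,925; DTI = 1,925/4,950 = 38.9%.
Reserves = 2,460/480 = 5.1 months.
Program A: score 801 ≥ 700; DTI 38.9% ≤ 43%; employment 95 ≥ 12 mo; reserves 5.1 < 6 mo → does not qualify.
Program B: score 801 ≥ 680; DTI 38.9% ≤ 45%; employment 95 ≥ 6 mo → qualifies.
Program C: score 801 ≥ 660; DTI 38.9% ≤ 40%; employment 95 ≥ 24 mo → qualifies.
Qualifying: Program B, Program C. Lowest rate is 6.09% → Program C.

Program C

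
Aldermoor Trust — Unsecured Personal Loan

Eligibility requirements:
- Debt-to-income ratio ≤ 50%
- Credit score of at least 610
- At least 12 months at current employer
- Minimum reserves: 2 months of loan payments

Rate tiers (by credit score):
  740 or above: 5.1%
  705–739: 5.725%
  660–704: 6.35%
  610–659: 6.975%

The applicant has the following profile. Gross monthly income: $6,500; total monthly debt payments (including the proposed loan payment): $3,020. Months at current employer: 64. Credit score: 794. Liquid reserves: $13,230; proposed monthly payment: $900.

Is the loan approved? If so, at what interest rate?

Approved at 5.1%

Credit score 794 ≥ 610 (meets minimum)
DTI: 3,020 ÷ 6,500 = 46.5%, within the 50% cap
Liquid reserves cover 13,230/900 = 14.7 months — ≥ 2 required
Employment 64 ≥ 12 months
All requirements met. Score 794 falls in the 740 or above tier → 5.1%.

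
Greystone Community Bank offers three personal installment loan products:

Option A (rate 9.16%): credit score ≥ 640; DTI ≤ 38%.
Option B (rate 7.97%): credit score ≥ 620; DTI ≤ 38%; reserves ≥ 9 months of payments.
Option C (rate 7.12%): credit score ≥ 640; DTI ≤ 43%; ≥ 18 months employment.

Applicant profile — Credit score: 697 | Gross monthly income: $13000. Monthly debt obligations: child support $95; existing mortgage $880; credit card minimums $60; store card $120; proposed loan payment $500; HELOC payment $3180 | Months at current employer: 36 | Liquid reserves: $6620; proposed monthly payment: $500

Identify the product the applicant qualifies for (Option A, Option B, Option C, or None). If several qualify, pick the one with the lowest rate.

Option C

Total debts = (95 + 880 + 60 + 120 + 500 + 3,180) = 4,835; DTI = 4,835/13,000 = 37.2%.
Reserves = 6,620/500 = 13.2 months.
Option A: score 697 ≥ 640; DTI 37.2% ≤ 38% → qualifies.
Option B: score 697 ≥ 620; DTI 37.2% ≤ 38%; reserves 13.2 ≥ 9 mo → qualifies.
Option C: score 697 ≥ 640; DTI 37.2% ≤ 43%; employment 36 ≥ 18 mo → qualifies.
Qualifying: Option A, Option B, Option C. Lowest rate is 7.12% → Option C.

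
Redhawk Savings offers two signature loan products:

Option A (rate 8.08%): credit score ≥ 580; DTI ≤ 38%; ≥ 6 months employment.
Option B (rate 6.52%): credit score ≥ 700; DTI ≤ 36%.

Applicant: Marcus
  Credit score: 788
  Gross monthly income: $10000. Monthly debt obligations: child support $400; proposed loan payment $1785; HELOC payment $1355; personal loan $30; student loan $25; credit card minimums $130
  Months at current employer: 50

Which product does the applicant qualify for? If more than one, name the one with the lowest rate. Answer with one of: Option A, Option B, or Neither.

Total debts = (400 + 1,785 + 1,355 + 30 + 25 + 130) = 3,725; DTI = 3,725/10,000 = 37.2%.
Option A: score 788 ≥ 580; DTI 37.2% ≤ 38%; employment 50 ≥ 6 mo → qualifies.
Option B: score 788 ≥ 700; DTI 37.2% > 36% → does not qualify.

Option A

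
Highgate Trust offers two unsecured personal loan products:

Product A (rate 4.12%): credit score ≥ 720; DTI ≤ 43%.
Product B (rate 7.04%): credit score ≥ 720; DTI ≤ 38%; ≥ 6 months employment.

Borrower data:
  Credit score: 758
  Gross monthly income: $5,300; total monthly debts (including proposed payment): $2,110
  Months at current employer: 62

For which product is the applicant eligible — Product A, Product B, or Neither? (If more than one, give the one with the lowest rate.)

Product A

DTI = 2,110/5,300 = 39.8%.
Product A: score 758 ≥ 720; DTI 39.8% ≤ 43% → qualifies.
Product B: score 758 ≥ 720; DTI 39.8% > 38%; employment 62 ≥ 6 mo → does not qualify.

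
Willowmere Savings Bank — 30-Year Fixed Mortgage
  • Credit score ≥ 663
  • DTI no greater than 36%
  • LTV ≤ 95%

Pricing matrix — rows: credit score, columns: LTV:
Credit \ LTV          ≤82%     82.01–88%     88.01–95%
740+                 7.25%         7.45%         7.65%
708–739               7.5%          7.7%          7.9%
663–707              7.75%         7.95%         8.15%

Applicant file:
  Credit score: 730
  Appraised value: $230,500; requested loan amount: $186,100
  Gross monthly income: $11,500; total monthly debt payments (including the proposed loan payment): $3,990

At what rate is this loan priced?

Credit score 730 ≥ 663; DTI = 3,990/11,500 = 34.7% ≤ 36%
Loan-to-value = 186,100/230,500 = 80.7% — pass (95% max)
Score 730 is in the 708–739 band; LTV 80.7% is in the ≤82% band → 7.5%.

7.5%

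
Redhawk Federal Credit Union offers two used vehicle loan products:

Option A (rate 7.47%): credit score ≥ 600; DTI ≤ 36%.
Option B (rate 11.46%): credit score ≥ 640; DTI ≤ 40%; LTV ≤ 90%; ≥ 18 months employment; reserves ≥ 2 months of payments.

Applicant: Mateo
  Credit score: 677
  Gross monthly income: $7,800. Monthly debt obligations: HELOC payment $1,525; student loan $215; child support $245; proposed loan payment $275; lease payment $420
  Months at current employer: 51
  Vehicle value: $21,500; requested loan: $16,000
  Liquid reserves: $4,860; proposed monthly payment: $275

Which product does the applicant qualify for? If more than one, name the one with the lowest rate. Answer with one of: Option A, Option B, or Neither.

Total debts = (1,525 + 215 + 245 + 275 + 420) = 2,680; DTI = 2,680/7,800 = 34.4%.
LTV = 16,000/21,500 = 74.4%.
Reserves = 4,860/275 = 17.7 months.
Option A: score 677 ≥ 600; DTI 34.4% ≤ 36% → qualifies.
Option B: score 677 ≥ 640; DTI 34.4% ≤ 40%; LTV 74.4% ≤ 90%; employment 51 ≥ 18 mo; reserves 17.7 ≥ 2 mo → qualifies.
Qualifying: Option A, Option B. Lowest rate is 7.47% → Option A.

Option A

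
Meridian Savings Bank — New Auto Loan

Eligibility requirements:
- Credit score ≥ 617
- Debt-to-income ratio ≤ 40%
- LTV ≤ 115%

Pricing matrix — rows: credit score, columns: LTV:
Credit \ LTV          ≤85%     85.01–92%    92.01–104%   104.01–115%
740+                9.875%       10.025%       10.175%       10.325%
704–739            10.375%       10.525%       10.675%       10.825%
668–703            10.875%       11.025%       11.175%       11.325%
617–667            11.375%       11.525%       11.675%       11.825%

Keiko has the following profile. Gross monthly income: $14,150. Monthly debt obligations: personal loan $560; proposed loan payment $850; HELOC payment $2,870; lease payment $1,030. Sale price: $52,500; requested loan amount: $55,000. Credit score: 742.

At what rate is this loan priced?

Credit score 742 ≥ 617; Total monthly debts = (560 + 850 + 2,870 + 1,030) = 5,310. Debt-to-income = 5,310/14,150 = 37.5% — meets 40% limit
LTV: 55,000 ÷ 52,500 = 104.8%, within 115% cap
Score 742 is in the 740+ band; LTV 104.8% is in the 104.01–115% band → 10.325%.

10.325%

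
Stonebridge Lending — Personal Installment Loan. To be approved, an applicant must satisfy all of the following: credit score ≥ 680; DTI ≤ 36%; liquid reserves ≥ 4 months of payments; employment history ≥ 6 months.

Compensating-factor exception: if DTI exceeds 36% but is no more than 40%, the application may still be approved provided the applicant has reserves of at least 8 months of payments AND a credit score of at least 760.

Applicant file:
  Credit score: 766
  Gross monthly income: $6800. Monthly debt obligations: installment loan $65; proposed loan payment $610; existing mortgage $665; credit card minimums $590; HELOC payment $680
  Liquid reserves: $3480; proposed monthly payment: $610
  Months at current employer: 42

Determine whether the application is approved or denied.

Credit score 766 ≥ 680 (meets base)
Total debts = (65 + 610 + 665 + 590 + 680) = 2,610. DTI = 2,610/6,800 = 38.4% > 36% — standard DTI limit exceeded.
Reserves: 3,480 ÷ 610 = 5.7 months (meets 4-month minimum)
Employment 42 ≥ 6 months
38.4% falls in the override range (36%–40%), so the compensating-factor test applies.
Override check — reserves: 5.7 mo (short of 8); score: 766 (ok).
Compensating-factor requirement not fully met.

Denied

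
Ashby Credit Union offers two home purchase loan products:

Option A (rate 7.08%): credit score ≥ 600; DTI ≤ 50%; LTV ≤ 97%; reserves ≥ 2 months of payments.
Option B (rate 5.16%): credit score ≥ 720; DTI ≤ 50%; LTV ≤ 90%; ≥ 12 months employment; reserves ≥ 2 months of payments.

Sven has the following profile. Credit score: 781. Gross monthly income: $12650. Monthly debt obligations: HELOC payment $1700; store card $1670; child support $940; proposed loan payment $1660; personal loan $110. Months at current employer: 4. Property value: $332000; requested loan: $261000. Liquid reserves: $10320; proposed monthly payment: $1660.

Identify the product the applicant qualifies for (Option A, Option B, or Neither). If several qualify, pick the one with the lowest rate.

Option A

Total debts = (1,700 + 1,670 + 940 + 1,660 + 110) = 6,080; DTI = 6,080/12,650 = 48.1%.
LTV = 261,000/332,000 = 78.6%.
Reserves = 10,320/1,660 = 6.2 months.
Option A: score 781 ≥ 600; DTI 48.1% ≤ 50%; LTV 78.6% ≤ 97%; reserves 6.2 ≥ 2 mo → qualifies.
Option B: score 781 ≥ 720; DTI 48.1% ≤ 50%; LTV 78.6% ≤ 90%; employment 4 < 12 mo; reserves 6.2 ≥ 2 mo → does not qualify.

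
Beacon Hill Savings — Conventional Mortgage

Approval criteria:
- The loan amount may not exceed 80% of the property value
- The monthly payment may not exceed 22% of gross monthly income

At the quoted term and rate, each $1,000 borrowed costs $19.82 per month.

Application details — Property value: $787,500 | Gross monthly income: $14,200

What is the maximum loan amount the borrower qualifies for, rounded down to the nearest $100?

Payment cap: 22% × $14,200 = $3,124/month.
At $19.82 per $1,000, that supports 3,124/19.82 × 1,000 ≈ $157,618 → $157,600.
LTV cap: 80% × $787,500 = $630,000 → $630,000.
Binding constraint: payment-to-income.

$157,600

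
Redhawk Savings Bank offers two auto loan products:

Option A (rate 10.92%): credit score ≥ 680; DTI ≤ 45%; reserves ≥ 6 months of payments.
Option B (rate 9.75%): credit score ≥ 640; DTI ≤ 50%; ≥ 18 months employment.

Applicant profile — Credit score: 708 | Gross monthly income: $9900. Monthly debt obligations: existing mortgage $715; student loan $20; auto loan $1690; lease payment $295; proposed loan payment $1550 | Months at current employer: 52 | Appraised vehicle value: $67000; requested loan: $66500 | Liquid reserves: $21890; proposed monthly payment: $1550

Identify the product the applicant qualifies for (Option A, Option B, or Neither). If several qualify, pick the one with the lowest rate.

Option B

Total debts = (715 + 20 + 1,690 + 295 + 1,550) = 4,270; DTI = 4,270/9,900 = 43.1%.
LTV = 66,500/67,000 = 99.3%.
Reserves = 21,890/1,550 = 14.1 months.
Option A: score 708 ≥ 680; DTI 43.1% ≤ 45%; reserves 14.1 ≥ 6 mo → qualifies.
Option B: score 708 ≥ 640; DTI 43.1% ≤ 50%; employment 52 ≥ 18 mo → qualifies.
Qualifying: Option A, Option B. Lowest rate is 9.75% → Option B.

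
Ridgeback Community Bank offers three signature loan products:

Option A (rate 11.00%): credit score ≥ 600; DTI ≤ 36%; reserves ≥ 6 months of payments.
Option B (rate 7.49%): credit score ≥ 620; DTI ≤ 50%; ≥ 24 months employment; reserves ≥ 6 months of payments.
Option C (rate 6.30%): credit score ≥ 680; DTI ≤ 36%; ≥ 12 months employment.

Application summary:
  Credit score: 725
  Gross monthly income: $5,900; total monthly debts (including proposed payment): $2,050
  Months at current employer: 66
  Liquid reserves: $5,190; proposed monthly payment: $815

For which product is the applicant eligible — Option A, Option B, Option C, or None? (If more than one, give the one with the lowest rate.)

DTI = 2,050/5,900 = 34.7%.
Reserves = 5,190/815 = 6.4 months.
Option A: score 725 ≥ 600; DTI 34.7% ≤ 36%; reserves 6.4 ≥ 6 mo → qualifies.
Option B: score 725 ≥ 620; DTI 34.7% ≤ 50%; employment 66 ≥ 24 mo; reserves 6.4 ≥ 6 mo → qualifies.
Option C: score 725 ≥ 680; DTI 34.7% ≤ 36%; employment 66 ≥ 12 mo → qualifies.
Qualifying: Option A, Option B, Option C. Lowest rate is 6.30% → Option C.

Option C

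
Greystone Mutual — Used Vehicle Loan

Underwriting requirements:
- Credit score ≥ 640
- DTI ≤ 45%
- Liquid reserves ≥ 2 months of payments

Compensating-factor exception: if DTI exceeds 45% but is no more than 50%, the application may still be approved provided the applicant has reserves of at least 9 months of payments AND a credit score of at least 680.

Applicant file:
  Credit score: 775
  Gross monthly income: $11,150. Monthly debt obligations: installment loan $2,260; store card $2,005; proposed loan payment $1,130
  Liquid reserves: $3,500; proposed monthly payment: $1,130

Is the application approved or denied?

Credit score 775 ≥ 640 (meets base)
Total debts = (2,260 + 2,005 + 1,130) = 5,395. DTI: 5,395 ÷ 11,150 = 48.4%, over the 45% base limit.
Liquid reserves cover 3,500/1,130 = 3.1 months — ≥ 2 required
48.4% falls in the override range (45%–50%), so the compensating-factor test applies.
Reserves 3.1 < 9 months; credit score 775 ≥ 680.
Override conditions not both satisfied; exception does not apply.

Denied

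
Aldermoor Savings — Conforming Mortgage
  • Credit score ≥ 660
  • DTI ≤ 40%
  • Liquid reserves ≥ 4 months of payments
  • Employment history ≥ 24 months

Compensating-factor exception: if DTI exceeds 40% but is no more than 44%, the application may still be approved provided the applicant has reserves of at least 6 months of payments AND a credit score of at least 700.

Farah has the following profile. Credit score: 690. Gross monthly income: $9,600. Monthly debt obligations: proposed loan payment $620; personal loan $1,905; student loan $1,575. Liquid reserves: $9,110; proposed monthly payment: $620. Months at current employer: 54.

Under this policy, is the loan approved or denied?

Denied

Credit score 690 ≥ 660 (meets base)
Total debts = (620 + 1,905 + 1,575) = 4,100. DTI: 4,100 ÷ 9,600 = 42.7%, over the 40% base limit.
Reserves = 9,110/620 = 14.7 months ≥ 4
Employment 54 ≥ 24 months
DTI 42.7% is within the 40%–44% exception band; checking compensating factors.
Override check — reserves: 14.7 mo (ok); score: 690 (below 700).
Compensating-factor requirement not fully met.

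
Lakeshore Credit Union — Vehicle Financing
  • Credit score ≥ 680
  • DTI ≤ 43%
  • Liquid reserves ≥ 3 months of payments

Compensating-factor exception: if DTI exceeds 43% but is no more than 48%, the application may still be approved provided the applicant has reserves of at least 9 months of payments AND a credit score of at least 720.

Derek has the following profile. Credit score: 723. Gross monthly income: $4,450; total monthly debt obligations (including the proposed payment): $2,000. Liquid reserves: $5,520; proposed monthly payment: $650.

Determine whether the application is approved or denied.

Credit score 723 ≥ 680 (meets base)
DTI = 2,000/4,450 = 44.9% > 43% — standard DTI limit exceeded.
Reserves = 5,520/650 = 8.5 months ≥ 3
44.9% falls in the override range (43%–48%), so the compensating-factor test applies.
Override check — reserves: 8.5 mo (short of 9); score: 723 (ok).
Override conditions not both satisfied; exception does not apply.

Denied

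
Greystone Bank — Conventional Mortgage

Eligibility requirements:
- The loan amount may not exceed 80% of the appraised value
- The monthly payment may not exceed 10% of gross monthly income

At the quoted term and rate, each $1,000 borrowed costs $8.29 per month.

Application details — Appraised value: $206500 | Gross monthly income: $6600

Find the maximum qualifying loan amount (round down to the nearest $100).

$79,600

Payment cap: 10% × $6,600 = $660/month.
At $8.29 per $1,000, that supports 660/8.29 × 1,000 ≈ $79,613 → $79,600.
LTV cap: 80% × $206,500 = $165,200 → $165,200.
Binding constraint: payment-to-income.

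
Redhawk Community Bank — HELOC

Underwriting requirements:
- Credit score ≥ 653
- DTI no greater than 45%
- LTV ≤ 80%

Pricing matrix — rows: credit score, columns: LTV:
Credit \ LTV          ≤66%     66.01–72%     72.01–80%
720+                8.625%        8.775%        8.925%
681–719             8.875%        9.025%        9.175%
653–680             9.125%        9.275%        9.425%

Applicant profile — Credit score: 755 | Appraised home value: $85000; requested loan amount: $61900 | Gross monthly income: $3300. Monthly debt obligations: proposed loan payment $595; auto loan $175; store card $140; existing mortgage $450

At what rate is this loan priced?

Credit score 755 ≥ 653; Total monthly debts = (595 + 175 + 140 + 450) = 1,360. DTI = 1,360/3,300 = 41.2% ≤ 45%
LTV = 61,900/85,000 = 72.8% ≤ 80%
Credit 755 → row 720+; LTV 72.8% → column 72.01–80%. Grid cell → 8.925%.

8.925%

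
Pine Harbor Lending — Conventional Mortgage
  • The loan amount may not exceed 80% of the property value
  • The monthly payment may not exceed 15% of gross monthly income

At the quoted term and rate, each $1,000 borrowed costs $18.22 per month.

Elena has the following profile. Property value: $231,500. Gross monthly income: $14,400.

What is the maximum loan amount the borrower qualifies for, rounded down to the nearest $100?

Payment cap: 15% × $14,400 = $2,160/month.
At $18.22 per $1,000, that supports 2,160/18.22 × 1,000 ≈ $118,551 → $118,500.
LTV cap: 80% × $231,500 = $185,200 → $185,200.
Binding constraint: payment-to-income.

$118,500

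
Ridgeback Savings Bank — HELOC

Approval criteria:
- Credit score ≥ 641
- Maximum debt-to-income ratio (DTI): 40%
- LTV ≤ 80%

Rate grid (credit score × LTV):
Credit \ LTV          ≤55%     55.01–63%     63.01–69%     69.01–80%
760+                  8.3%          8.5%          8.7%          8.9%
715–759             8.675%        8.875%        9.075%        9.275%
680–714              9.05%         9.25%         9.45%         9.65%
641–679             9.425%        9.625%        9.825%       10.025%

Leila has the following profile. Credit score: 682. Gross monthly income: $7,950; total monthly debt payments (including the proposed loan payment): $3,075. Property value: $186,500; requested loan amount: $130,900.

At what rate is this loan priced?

9.65%

Credit score 682 ≥ 641; DTI: 3,075 ÷ 7,950 = 38.7%, within the 40% cap
LTV: 130,900 ÷ 186,500 = 70.2%, within 80% cap
Score 682 is in the 680–714 band; LTV 70.2% is in the 69.01–80% band → 9.65%.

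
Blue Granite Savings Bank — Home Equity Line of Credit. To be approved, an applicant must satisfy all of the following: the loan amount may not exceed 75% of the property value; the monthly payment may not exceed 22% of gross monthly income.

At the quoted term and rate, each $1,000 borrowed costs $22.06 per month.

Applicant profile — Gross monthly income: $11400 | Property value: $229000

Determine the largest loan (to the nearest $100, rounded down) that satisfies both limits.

Payment cap: 22% × $11,400 = $2,508/month.
At $22.06 per $1,000, that supports 2,508/22.06 × 1,000 ≈ $113,689 → $113,600.
LTV cap: 75% × $229,000 = $171,750 → $171,700.
Binding constraint: payment-to-income.

$113,600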